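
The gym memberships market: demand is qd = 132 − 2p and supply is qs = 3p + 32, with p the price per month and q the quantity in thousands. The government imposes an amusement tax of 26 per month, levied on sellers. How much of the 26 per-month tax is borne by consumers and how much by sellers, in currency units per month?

Consumers bear 15.6 per month; sellers bear 10.4 per month.

Without the tax, 132 − 2p = 3p + 32 gives 5p = 100, so p* = 20 and q* = 92.
With the tax collected from sellers, supply shifts: qs = 3(p − 26) + 32.
New equilibrium: consumers pay 35.6, sellers receive 9.6, q = 60.8. (Wedge: pb − ps = 26.)
Burden on consumers: 15.6; on sellers: 10.4. (They sum to 26.)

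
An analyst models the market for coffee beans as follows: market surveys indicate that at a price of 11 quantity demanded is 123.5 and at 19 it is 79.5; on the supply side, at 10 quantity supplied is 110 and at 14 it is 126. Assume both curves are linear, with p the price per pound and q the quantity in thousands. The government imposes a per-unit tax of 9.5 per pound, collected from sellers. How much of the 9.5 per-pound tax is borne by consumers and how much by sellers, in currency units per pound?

Demand slope: (79.5 − 123.5)/(19 − 11) = -5.5, so qd = 184 − 5.5p.
Supply slope: (126 − 110)/(14 − 10) = 4, so qs = 4p + 70.
Before the tax: set 184 − 5.5p = 4p + 70 → p* = 12, q* = 118.
With the tax collected from sellers, supply shifts: qs = 4(p − 9.5) + 70.
Solving gives q = 96 with consumers paying 16 and sellers receiving 6.5 (the 9.5 wedge).
Burden on consumers: 4; on sellers: 5.5. (They sum to 9.5.)

Consumers bear 4 per pound; sellers bear 5.5 per pound.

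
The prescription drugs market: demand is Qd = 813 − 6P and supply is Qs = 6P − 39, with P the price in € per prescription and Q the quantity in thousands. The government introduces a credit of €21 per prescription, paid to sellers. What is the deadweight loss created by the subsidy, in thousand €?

Deadweight loss = €661.5 thousand.

Before the subsidy: set 813 − 6P = 6P − 39 → P* = €71, Q* = 387.
With a per-unit subsidy paid to sellers, each receives P + 21 per unit sold, so supply becomes Qs = 6(P + 21) − 39.
Solving gives Q = 450 with consumers paying €60.5 and sellers receiving €81.5 (the €21 wedge).
Quantity rises by |ΔQ| = |387 − 450| = 63.
DWL = ½ · t · |ΔQ| = ½ · 21 · 63 = €661.5.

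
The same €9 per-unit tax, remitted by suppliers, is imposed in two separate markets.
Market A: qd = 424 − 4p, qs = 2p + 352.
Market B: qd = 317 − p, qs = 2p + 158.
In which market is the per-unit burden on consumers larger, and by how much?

Market B, by €3.

Market A: pre-tax p* = €12, q* = 376; post-tax q = 364; per-unit burden on consumers = €3.
Market B: pre-tax p* = €53, q* = 264; post-tax q = 258; per-unit burden on consumers = €6.
Difference: €3 vs €6 → market B is larger by €3.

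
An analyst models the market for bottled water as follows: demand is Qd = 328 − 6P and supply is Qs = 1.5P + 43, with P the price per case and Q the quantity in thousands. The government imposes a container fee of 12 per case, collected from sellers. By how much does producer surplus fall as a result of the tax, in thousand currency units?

Producer surplus falls by 890.88 thousand.

Without the tax, 328 − 6P = 1.5P + 43 gives 7.5P = 285, so P* = 38 and Q* = 100.
With the tax collected from sellers, supply shifts: Qs = 1.5(P − 12) + 43.
New equilibrium: consumers pay 40.4, sellers receive 28.4, Q = 85.6. (Wedge: Pb − Ps = 12.)
ΔPS is the trapezoid between Q = 85.6 and Q = 100 of height 9.6: ½ · (100 + 85.6) · 9.6 = 890.88.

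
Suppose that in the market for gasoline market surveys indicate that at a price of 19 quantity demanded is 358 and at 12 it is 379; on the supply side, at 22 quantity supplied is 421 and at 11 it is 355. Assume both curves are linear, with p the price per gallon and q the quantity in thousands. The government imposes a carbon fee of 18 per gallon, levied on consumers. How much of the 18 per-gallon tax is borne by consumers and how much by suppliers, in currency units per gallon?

Consumers bear 12 per gallon; suppliers bear 6 per gallon.

Demand slope: (379 − 358)/(12 − 19) = -3, so qd = 415 − 3p.
Supply slope: (355 − 421)/(11 − 22) = 6, so qs = 6p + 289.
Without the tax, 415 − 3p = 6p + 289 gives 9p = 126, so p* = 14 and q* = 373.
With the tax collected from consumers, demand (in seller-price terms) shifts: qd = 415 − 3(p + 18).
Solving gives q = 337 with consumers paying 26 and suppliers receiving 8 (the 18 wedge).
Burden on consumers: 12; on suppliers: 6. (They sum to 18.)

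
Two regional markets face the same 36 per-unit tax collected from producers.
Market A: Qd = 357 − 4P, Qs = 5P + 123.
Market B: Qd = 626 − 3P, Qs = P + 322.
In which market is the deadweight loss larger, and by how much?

Market A: pre-tax P* = 26, Q* = 253; post-tax Q = 173; deadweight loss = 1440.
Market B: pre-tax P* = 76, Q* = 398; post-tax Q = 371; deadweight loss = 486.
Difference: 1440 vs 486 → market A is larger by 954.

Market A, by 954.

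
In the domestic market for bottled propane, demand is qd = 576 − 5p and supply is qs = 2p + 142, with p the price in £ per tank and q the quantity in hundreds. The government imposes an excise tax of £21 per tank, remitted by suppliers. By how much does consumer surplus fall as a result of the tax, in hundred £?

Without the tax, 576 − 5p = 2p + 142 gives 7p = 434, so p* = £62 and q* = 266.
With the tax collected from suppliers, supply shifts: qs = 2(p − 21) + 142.
New equilibrium: consumers pay £68, suppliers receive £47, q = 236. (Wedge: pb − ps = 21.)
ΔCS is the trapezoid between Q = 236 and Q = 266 of height £6: ½ · (266 + 236) · 6 = £1506.

Consumer surplus falls by £1506 hundred.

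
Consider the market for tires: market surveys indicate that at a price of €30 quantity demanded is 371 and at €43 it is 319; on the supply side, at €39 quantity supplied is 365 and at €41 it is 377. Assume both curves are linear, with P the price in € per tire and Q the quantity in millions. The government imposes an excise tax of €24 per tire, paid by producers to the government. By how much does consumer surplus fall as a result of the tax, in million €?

Consumer surplus falls by €4582.08 million.

Demand slope: (319 − 371)/(43 − 30) = -4, so Qd = 491 − 4P.
Supply slope: (377 − 365)/(41 − 39) = 6, so Qs = 6P + 131.
Before the tax: set 491 − 4P = 6P + 131 → P* = €36, Q* = 347.
With the tax collected from producers, supply shifts: Qs = 6(P − 24) + 131.
New equilibrium: consumers pay €50.4, producers receive €26.4, Q = 289.4. (Wedge: Pb − Ps = 24.)
ΔCS is the trapezoid between Q = 289.4 and Q = 347 of height €14.4: ½ · (347 + 289.4) · 14.4 = €4582.08.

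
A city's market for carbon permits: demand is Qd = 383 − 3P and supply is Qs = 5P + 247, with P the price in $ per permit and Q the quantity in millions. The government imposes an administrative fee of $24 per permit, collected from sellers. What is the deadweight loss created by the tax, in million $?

Deadweight loss = $540 million.

Before the tax: set 383 − 3P = 5P + 247 → P* = $17, Q* = 332.
With the tax collected from sellers, supply shifts: Qs = 5(P − 24) + 247.
Solving gives Q = 287 with buyers paying $32 and sellers receiving $8 (the $24 wedge).
Quantity falls by |ΔQ| = |332 − 287| = 45.
DWL = ½ · t · |ΔQ| = ½ · 24 · 45 = $540.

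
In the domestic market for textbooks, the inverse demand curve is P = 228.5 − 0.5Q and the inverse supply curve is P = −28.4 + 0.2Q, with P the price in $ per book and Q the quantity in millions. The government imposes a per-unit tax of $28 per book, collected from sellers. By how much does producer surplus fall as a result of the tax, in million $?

Inverting to Q(P) form: Qd = 457 − 2P; Qs = 5P + 142.
Without the tax, 457 − 2P = 5P + 142 gives 7P = 315, so P* = $45 and Q* = 367.
With the tax collected from sellers, supply shifts: Qs = 5(P − 28) + 142.
Solving gives Q = 327 with consumers paying $65 and sellers receiving $37 (the $28 wedge).
ΔPS is the trapezoid between Q = 327 and Q = 367 of height $8: ½ · (367 + 327) · 8 = $2776.

Producer surplus falls by $2776 million.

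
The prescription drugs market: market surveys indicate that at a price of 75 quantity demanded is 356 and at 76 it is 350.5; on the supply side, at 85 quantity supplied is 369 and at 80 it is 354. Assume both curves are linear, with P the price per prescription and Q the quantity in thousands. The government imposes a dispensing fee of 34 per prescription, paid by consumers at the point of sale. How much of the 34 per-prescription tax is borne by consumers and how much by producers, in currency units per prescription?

Consumers bear 12 per prescription; producers bear 22 per prescription.

Demand slope: (350.5 − 356)/(76 − 75) = -5.5, so Qd = 768.5 − 5.5P.
Supply slope: (354 − 369)/(80 − 85) = 3, so Qs = 3P + 114.
Before the tax: set 768.5 − 5.5P = 3P + 114 → P* = 77, Q* = 345.
With the tax collected from consumers, demand (in seller-price terms) shifts: Qd = 768.5 − 5.5(P + 34).
Solving gives Q = 279 with consumers paying 89 and producers receiving 55 (the 34 wedge).
Burden on consumers: 12; on producers: 22. (They sum to 34.)
The less price-elastic side of the market bears the larger share of a per-unit tax.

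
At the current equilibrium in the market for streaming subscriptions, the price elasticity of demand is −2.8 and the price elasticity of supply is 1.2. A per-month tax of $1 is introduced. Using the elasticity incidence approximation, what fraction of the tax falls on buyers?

Incidence ratio: buyers' share ≈ εs / (εs + |εd|) = 1.2 / (1.2 + 2.8) = 0.3.
Supply is the less elastic side, so buyers bear the smaller share.

Buyers' share ≈ 0.3.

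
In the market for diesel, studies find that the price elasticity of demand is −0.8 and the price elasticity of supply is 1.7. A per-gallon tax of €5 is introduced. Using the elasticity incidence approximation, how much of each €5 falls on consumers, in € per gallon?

Incidence ratio: consumers' share ≈ εs / (εs + |εd|) = 1.7 / (1.7 + 0.8) = 0.68.
So consumers bear ≈ 0.68 × €5 = €3.4; producers bear €1.6.

Consumers bear ≈ €3.4 per gallon.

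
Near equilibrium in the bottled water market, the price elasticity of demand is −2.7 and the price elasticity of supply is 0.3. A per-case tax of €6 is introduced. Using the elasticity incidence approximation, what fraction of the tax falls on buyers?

Incidence ratio: buyers' share ≈ εs / (εs + |εd|) = 0.3 / (0.3 + 2.7) = 0.1.
Supply is the less elastic side, so buyers bear the smaller share.

Buyers' share ≈ 0.1.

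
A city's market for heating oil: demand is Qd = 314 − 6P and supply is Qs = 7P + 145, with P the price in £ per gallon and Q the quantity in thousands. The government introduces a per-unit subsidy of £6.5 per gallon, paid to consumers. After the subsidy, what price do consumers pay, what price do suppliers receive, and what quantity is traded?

Consumers pay £9.5; suppliers receive £16; quantity = 257.

Without the subsidy, 314 − 6P = 7P + 145 gives 13P = 169, so P* = £13 and Q* = 236.
With a per-unit subsidy paid to consumers, each effectively pays P − 6.5, so demand becomes Qd = 314 − 6(P − 6.5).
Solving gives Q = 257 with consumers paying £9.5 and suppliers receiving £16 (the £6.5 wedge).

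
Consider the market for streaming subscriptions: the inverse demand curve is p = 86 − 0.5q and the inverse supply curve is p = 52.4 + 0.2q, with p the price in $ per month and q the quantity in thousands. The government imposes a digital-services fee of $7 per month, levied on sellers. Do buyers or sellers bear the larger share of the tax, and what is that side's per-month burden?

Buyers bear the larger share: $5 per month.

Rewrite in direct form: qd = 172 − 2p and qs = 5p − 262.
Before the tax: set 172 − 2p = 5p − 262 → p* = $62, q* = 48.
With the tax collected from sellers, supply shifts: qs = 5(p − 7) − 262.
Solving gives q = 38 with buyers paying $67 and sellers receiving $60 (the $7 wedge).
Per-month burden: buyers $5, sellers $2.
Buyers take the larger share because demand is less price-elastic here (demand slope 2 vs supply slope 5).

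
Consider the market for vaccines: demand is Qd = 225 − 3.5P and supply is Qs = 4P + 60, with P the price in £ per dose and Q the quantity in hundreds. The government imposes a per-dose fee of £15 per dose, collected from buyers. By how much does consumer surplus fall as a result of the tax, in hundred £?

Consumer surplus falls by £1072 hundred.

Before the tax: set 225 − 3.5P = 4P + 60 → P* = £22, Q* = 148.
With the tax collected from buyers, demand (in seller-price terms) shifts: Qd = 225 − 3.5(P + 15).
Solving gives Q = 120 with buyers paying £30 and producers receiving £15 (the £15 wedge).
ΔCS is the trapezoid between Q = 120 and Q = 148 of height £8: ½ · (148 + 120) · 8 = £1072.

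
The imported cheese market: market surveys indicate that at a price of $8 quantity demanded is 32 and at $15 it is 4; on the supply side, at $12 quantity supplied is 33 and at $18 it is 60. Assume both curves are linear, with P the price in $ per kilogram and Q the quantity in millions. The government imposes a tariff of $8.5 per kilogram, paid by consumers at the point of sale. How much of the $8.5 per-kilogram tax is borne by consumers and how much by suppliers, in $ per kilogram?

Consumers bear $4.5 per kilogram; suppliers bear $4 per kilogram.

Demand slope: (4 − 32)/(15 − 8) = -4, so Qd = 64 − 4P.
Supply slope: (60 − 33)/(18 − 12) = 4.5, so Qs = 4.5P − 21.
Before the tax: set 64 − 4P = 4.5P − 21 → P* = $10, Q* = 24.
With the tax collected from consumers, demand (in seller-price terms) shifts: Qd = 64 − 4(P + 8.5).
New equilibrium: consumers pay $14.5, suppliers receive $6, Q = 6. (Wedge: Pb − Ps = 8.5.)
Burden on consumers: $4.5; on suppliers: $4. (They sum to $8.5.)
The less price-elastic side of the market bears the larger share of a per-unit tax.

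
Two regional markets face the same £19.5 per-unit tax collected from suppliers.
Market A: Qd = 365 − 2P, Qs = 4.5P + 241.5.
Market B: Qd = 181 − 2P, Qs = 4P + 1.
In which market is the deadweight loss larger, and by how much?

Market A: pre-tax P* = £19, Q* = 327; post-tax Q = 300; deadweight loss = £263.25.
Market B: pre-tax P* = £30, Q* = 121; post-tax Q = 95; deadweight loss = £253.5.
Difference: £263.25 vs £253.5 → market A is larger by £9.75.

Market A, by £9.75.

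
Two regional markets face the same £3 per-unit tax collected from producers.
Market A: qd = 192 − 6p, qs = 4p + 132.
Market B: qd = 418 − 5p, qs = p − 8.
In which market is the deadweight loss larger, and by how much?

Market A: pre-tax p* = £6, q* = 156; post-tax q = 148.8; deadweight loss = £10.8.
Market B: pre-tax p* = £71, q* = 63; post-tax q = 60.5; deadweight loss = £3.75.
Difference: £10.8 vs £3.75 → market A is larger by £7.05.

Market A, by £7.05.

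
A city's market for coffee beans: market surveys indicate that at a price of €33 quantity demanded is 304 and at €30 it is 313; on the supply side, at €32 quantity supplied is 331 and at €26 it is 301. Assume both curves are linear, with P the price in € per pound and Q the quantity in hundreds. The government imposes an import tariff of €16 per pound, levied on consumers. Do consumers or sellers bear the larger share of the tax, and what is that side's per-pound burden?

Demand slope: (313 − 304)/(30 − 33) = -3, so Qd = 403 − 3P.
Supply slope: (301 − 331)/(26 − 32) = 5, so Qs = 5P + 171.
Before the tax: set 403 − 3P = 5P + 171 → P* = €29, Q* = 316.
With the tax collected from consumers, demand (in seller-price terms) shifts: Qd = 403 − 3(P + 16).
New equilibrium: consumers pay €39, sellers receive €23, Q = 286. (Wedge: Pb − Ps = 16.)
Per-pound burden: consumers €10, sellers €6.
Consumers take the larger share because demand is less price-elastic here (demand slope 3 vs supply slope 5).

Consumers bear the larger share: €10 per pound.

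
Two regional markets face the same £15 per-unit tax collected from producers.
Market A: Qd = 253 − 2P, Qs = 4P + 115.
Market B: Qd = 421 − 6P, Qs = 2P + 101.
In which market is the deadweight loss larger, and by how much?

Market A: pre-tax P* = £23, Q* = 207; post-tax Q = 187; deadweight loss = £150.
Market B: pre-tax P* = £40, Q* = 181; post-tax Q = 158.5; deadweight loss = £168.75.
Difference: £150 vs £168.75 → market B is larger by £18.75.

Market B, by £18.75.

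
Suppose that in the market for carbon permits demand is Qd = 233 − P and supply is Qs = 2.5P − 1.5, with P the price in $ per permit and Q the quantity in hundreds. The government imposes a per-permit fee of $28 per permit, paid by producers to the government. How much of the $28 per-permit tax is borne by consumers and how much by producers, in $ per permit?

Before the tax: set 233 − P = 2.5P − 1.5 → P* = $67, Q* = 166.
With the tax collected from producers, supply shifts: Qs = 2.5(P − 28) − 1.5.
Solving gives Q = 146 with consumers paying $87 and producers receiving $59 (the $28 wedge).
Burden on consumers: $20; on producers: $8. (They sum to $28.)

Consumers bear $20 per permit; producers bear $8 per permit.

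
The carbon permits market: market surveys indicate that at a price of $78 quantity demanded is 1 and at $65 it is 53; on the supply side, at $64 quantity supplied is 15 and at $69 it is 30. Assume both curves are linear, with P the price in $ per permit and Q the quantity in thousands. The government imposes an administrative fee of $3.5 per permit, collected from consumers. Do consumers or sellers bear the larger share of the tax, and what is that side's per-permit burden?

Sellers bear the larger share: $2 per permit.

Demand slope: (53 − 1)/(65 − 78) = -4, so Qd = 313 − 4P.
Supply slope: (30 − 15)/(69 − 64) = 3, so Qs = 3P − 177.
Before the tax: set 313 − 4P = 3P − 177 → P* = $70, Q* = 33.
With the tax collected from consumers, demand (in seller-price terms) shifts: Qd = 313 − 4(P + 3.5).
Solving gives Q = 27 with consumers paying $71.5 and sellers receiving $68 (the $3.5 wedge).
Per-permit burden: consumers $1.5, sellers $2.
Sellers take the larger share because supply is less price-elastic here (demand slope 4 vs supply slope 3).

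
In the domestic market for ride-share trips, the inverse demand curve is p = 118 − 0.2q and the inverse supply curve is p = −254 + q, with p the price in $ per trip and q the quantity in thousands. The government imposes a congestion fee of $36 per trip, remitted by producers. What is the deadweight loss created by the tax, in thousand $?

Inverting to q(p) form: qd = 590 − 5p; qs = p + 254.
Without the tax, 590 − 5p = p + 254 gives 6p = 336, so p* = $56 and q* = 310.
With the tax collected from producers, supply shifts: qs = (p − 36) + 254.
New equilibrium: buyers pay $62, producers receive $26, q = 280. (Wedge: pb − ps = 36.)
Quantity falls by |ΔQ| = |310 − 280| = 30.
DWL = ½ · t · |ΔQ| = ½ · 36 · 30 = $540.

Deadweight loss = $540 thousand.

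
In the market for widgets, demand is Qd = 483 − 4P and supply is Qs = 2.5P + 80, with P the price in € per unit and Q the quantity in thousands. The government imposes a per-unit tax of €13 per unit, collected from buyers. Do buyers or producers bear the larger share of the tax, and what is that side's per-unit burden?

Producers bear the larger share: €8 per unit.

Before the tax: set 483 − 4P = 2.5P + 80 → P* = €62, Q* = 235.
With the tax collected from buyers, demand (in seller-price terms) shifts: Qd = 483 − 4(P + 13).
Solving gives Q = 215 with buyers paying €67 and producers receiving €54 (the €13 wedge).
Per-unit burden: buyers €5, producers €8.
Producers take the larger share because supply is less price-elastic here (demand slope 4 vs supply slope 2.5).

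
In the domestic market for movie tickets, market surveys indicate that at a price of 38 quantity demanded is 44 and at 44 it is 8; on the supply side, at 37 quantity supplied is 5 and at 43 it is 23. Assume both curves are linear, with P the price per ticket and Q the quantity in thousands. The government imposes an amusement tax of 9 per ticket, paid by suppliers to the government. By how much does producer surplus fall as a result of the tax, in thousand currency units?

Demand slope: (8 − 44)/(44 − 38) = -6, so Qd = 272 − 6P.
Supply slope: (23 − 5)/(43 − 37) = 3, so Qs = 3P − 106.
Before the tax: set 272 − 6P = 3P − 106 → P* = 42, Q* = 20.
With the tax collected from suppliers, supply shifts: Qs = 3(P − 9) − 106.
Solving gives Q = 2 with consumers paying 45 and suppliers receiving 36 (the 9 wedge).
ΔPS is the trapezoid between Q = 2 and Q = 20 of height 6: ½ · (20 + 2) · 6 = 66.

Producer surplus falls by 66 thousand.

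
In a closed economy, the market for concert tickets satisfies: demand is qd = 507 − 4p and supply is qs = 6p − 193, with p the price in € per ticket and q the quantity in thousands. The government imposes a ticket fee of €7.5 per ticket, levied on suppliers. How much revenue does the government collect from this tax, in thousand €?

Before the tax: set 507 − 4p = 6p − 193 → p* = €70, q* = 227.
With the tax collected from suppliers, supply shifts: qs = 6(p − 7.5) − 193.
New equilibrium: buyers pay €74.5, suppliers receive €67, q = 209. (Wedge: pb − ps = 7.5.)
Revenue = t · Q = 7.5 · 209 = €1567.5.

Tax revenue = €1567.5 thousand.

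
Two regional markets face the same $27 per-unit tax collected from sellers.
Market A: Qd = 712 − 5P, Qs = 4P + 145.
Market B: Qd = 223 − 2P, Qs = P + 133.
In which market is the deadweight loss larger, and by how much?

Market A: pre-tax P* = $63, Q* = 397; post-tax Q = 337; deadweight loss = $810.
Market B: pre-tax P* = $30, Q* = 163; post-tax Q = 145; deadweight loss = $243.
Difference: $810 vs $243 → market A is larger by $567.

Market A, by $567.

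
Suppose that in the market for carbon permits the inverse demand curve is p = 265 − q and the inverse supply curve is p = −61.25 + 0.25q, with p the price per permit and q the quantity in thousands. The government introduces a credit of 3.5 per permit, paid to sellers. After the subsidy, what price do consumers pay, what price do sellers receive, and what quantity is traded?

Consumers pay 1.2; sellers receive 4.7; quantity = 263.8.

Inverting to q(p) form: qd = 265 − p; qs = 4p + 245.
Before the subsidy: set 265 − p = 4p + 245 → p* = 4, q* = 261.
With a per-unit subsidy paid to sellers, each receives p + 3.5 per unit sold, so supply becomes qs = 4(p + 3.5) + 245.
New equilibrium: consumers pay 1.2, sellers receive 4.7, q = 263.8. (Wedge: pb − ps = −3.5.)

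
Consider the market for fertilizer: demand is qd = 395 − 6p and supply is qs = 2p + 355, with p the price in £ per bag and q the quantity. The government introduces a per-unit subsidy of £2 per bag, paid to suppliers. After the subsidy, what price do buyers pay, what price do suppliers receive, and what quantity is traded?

Before the subsidy: set 395 − 6p = 2p + 355 → p* = £5, q* = 365.
With a per-unit subsidy paid to suppliers, each receives p + 2 per unit sold, so supply becomes qs = 2(p + 2) + 355.
New equilibrium: buyers pay £4.5, suppliers receive £6.5, q = 368. (Wedge: pb − ps = −2.)

Buyers pay £4.5; suppliers receive £6.5; quantity = 368.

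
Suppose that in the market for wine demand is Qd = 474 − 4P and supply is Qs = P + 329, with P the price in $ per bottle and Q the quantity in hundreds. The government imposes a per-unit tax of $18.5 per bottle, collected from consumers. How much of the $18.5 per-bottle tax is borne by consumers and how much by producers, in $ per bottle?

Consumers bear $3.7 per bottle; producers bear $14.8 per bottle.

Before the tax: set 474 − 4P = P + 329 → P* = $29, Q* = 358.
With the tax collected from consumers, demand (in seller-price terms) shifts: Qd = 474 − 4(P + 18.5).
Solving gives Q = 343.2 with consumers paying $32.7 and producers receiving $14.2 (the $18.5 wedge).
Burden on consumers: $3.7; on producers: $14.8. (They sum to $18.5.)
The less price-elastic side of the market bears the larger share of a per-unit tax.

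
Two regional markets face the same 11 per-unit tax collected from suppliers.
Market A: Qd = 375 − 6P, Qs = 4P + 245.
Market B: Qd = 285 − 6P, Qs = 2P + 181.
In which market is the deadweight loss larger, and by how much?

Market A, by 54.45.

Market A: pre-tax P* = 13, Q* = 297; post-tax Q = 270.6; deadweight loss = 145.2.
Market B: pre-tax P* = 13, Q* = 207; post-tax Q = 190.5; deadweight loss = 90.75.
Difference: 145.2 vs 90.75 → market A is larger by 54.45.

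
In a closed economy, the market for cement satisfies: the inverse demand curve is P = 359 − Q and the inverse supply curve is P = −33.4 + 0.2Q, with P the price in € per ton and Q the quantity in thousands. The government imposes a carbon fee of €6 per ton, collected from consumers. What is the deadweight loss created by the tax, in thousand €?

Inverting to Q(P) form: Qd = 359 − P; Qs = 5P + 167.
Before the tax: set 359 − P = 5P + 167 → P* = €32, Q* = 327.
With the tax collected from consumers, demand (in seller-price terms) shifts: Qd = 359 − (P + 6).
Solving gives Q = 322 with consumers paying €37 and producers receiving €31 (the €6 wedge).
Quantity falls by |ΔQ| = |327 − 322| = 5.
DWL = ½ · t · |ΔQ| = ½ · 6 · 5 = €15.

Deadweight loss = €15 thousand.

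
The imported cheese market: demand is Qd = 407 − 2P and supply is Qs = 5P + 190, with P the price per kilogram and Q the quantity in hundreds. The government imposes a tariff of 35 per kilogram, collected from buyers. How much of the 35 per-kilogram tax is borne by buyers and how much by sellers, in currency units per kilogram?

Without the tax, 407 − 2P = 5P + 190 gives 7P = 217, so P* = 31 and Q* = 345.
With the tax collected from buyers, demand (in seller-price terms) shifts: Qd = 407 − 2(P + 35).
Solving gives Q = 295 with buyers paying 56 and sellers receiving 21 (the 35 wedge).
Burden on buyers: 25; on sellers: 10. (They sum to 35.)
The less price-elastic side of the market bears the larger share of a per-unit tax.

Buyers bear 25 per kilogram; sellers bear 10 per kilogram.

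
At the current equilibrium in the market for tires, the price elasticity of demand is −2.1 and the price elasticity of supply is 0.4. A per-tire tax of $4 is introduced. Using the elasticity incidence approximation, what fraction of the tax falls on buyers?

Incidence ratio: buyers' share ≈ εs / (εs + |εd|) = 0.4 / (0.4 + 2.1) = 0.16.
Supply is the less elastic side, so buyers bear the smaller share.

Buyers' share ≈ 0.16.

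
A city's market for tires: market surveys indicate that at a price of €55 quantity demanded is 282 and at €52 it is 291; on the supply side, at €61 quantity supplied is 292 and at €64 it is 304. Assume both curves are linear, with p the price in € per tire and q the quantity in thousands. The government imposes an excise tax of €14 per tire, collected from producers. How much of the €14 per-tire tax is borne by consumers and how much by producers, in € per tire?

Consumers bear €8 per tire; producers bear €6 per tire.

Demand slope: (291 − 282)/(52 − 55) = -3, so qd = 447 − 3p.
Supply slope: (304 − 292)/(64 − 61) = 4, so qs = 4p + 48.
Before the tax: set 447 − 3p = 4p + 48 → p* = €57, q* = 276.
With the tax collected from producers, supply shifts: qs = 4(p − 14) + 48.
New equilibrium: consumers pay €65, producers receive €51, q = 252. (Wedge: pb − ps = 14.)
Burden on consumers: €8; on producers: €6. (They sum to €14.)
The less price-elastic side of the market bears the larger share of a per-unit tax.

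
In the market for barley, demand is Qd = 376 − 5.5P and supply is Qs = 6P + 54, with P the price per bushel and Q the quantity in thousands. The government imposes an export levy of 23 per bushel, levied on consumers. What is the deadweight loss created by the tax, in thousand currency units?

Deadweight loss = 759 thousand.

Without the tax, 376 − 5.5P = 6P + 54 gives 11.5P = 322, so P* = 28 and Q* = 222.
With the tax collected from consumers, demand (in seller-price terms) shifts: Qd = 376 − 5.5(P + 23).
Solving gives Q = 156 with consumers paying 40 and sellers receiving 17 (the 23 wedge).
Quantity falls by |ΔQ| = |222 − 156| = 66.
DWL = ½ · t · |ΔQ| = ½ · 23 · 66 = 759.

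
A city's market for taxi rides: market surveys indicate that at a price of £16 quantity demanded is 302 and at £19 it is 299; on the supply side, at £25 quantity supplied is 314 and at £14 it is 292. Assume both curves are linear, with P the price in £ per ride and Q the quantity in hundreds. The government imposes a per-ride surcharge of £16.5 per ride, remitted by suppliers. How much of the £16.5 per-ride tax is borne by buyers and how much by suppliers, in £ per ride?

Demand slope: (299 − 302)/(19 − 16) = -1, so Qd = 318 − P.
Supply slope: (292 − 314)/(14 − 25) = 2, so Qs = 2P + 264.
Without the tax, 318 − P = 2P + 264 gives 3P = 54, so P* = £18 and Q* = 300.
With the tax collected from suppliers, supply shifts: Qs = 2(P − 16.5) + 264.
New equilibrium: buyers pay £29, suppliers receive £12.5, Q = 289. (Wedge: Pb − Ps = 16.5.)
Burden on buyers: £11; on suppliers: £5.5. (They sum to £16.5.)
The less price-elastic side of the market bears the larger share of a per-unit tax.

Buyers bear £11 per ride; suppliers bear £5.5 per ride.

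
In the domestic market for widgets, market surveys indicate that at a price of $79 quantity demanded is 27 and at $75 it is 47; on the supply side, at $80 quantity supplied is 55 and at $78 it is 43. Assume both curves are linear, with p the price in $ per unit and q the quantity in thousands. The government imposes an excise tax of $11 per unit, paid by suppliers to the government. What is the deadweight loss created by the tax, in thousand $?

Deadweight loss = $165 thousand.

Demand slope: (47 − 27)/(75 − 79) = -5, so qd = 422 − 5p.
Supply slope: (43 − 55)/(78 − 80) = 6, so qs = 6p − 425.
Before the tax: set 422 − 5p = 6p − 425 → p* = $77, q* = 37.
With the tax collected from suppliers, supply shifts: qs = 6(p − 11) − 425.
Solving gives q = 7 with consumers paying $83 and suppliers receiving $72 (the $11 wedge).
Quantity falls by |ΔQ| = |37 − 7| = 30.
DWL = ½ · t · |ΔQ| = ½ · 11 · 30 = $165.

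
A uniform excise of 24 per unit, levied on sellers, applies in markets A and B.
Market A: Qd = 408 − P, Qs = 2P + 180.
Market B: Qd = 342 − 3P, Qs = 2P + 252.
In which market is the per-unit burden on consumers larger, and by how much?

Market A: pre-tax P* = 76, Q* = 332; post-tax Q = 316; per-unit burden on consumers = 16.
Market B: pre-tax P* = 18, Q* = 288; post-tax Q = 259.2; per-unit burden on consumers = 9.6.
Difference: 16 vs 9.6 → market A is larger by 6.4.

Market A, by 6.4.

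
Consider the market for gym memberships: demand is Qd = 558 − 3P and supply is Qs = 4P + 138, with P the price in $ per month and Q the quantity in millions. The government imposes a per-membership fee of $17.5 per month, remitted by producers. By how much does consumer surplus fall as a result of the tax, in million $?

Consumer surplus falls by $3630 million.

Without the tax, 558 − 3P = 4P + 138 gives 7P = 420, so P* = $60 and Q* = 378.
With the tax collected from producers, supply shifts: Qs = 4(P − 17.5) + 138.
Solving gives Q = 348 with consumers paying $70 and producers receiving $52.5 (the $17.5 wedge).
ΔCS is the trapezoid between Q = 348 and Q = 378 of height $10: ½ · (378 + 348) · 10 = $3630.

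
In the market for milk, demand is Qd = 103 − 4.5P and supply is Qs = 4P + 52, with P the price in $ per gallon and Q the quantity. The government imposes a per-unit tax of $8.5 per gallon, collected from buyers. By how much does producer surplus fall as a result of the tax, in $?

Producer surplus falls by $301.5.

Before the tax: set 103 − 4.5P = 4P + 52 → P* = $6, Q* = 76.
With the tax collected from buyers, demand (in seller-price terms) shifts: Qd = 103 − 4.5(P + 8.5).
Solving gives Q = 58 with buyers paying $10 and suppliers receiving $1.5 (the $8.5 wedge).
ΔPS is the trapezoid between Q = 58 and Q = 76 of height $4.5: ½ · (76 + 58) · 4.5 = $301.5.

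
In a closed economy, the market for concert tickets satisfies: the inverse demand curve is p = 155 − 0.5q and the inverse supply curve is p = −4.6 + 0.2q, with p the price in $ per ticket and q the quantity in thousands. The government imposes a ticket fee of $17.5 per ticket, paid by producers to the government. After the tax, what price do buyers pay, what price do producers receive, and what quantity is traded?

Rewrite in direct form: qd = 310 − 2p and qs = 5p + 23.
Before the tax: set 310 − 2p = 5p + 23 → p* = $41, q* = 228.
With the tax collected from producers, supply shifts: qs = 5(p − 17.5) + 23.
Solving gives q = 203 with buyers paying $53.5 and producers receiving $36 (the $17.5 wedge).

Buyers pay $53.5; producers receive $36; quantity = 203.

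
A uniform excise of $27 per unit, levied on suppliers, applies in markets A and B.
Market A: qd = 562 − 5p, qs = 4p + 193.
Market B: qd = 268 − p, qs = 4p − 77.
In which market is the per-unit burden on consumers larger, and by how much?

Market A: pre-tax p* = $41, q* = 357; post-tax q = 297; per-unit burden on consumers = $12.
Market B: pre-tax p* = $69, q* = 199; post-tax q = 177.4; per-unit burden on consumers = $21.6.
Difference: $12 vs $21.6 → market B is larger by $9.6.

Market B, by $9.6.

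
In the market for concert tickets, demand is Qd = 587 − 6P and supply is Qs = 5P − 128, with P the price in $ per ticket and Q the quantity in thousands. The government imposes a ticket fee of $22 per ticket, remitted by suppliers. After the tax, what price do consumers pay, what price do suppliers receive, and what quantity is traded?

Consumers pay $75; suppliers receive $53; quantity = 137.

Before the tax: set 587 − 6P = 5P − 128 → P* = $65, Q* = 197.
With the tax collected from suppliers, supply shifts: Qs = 5(P − 22) − 128.
New equilibrium: consumers pay $75, suppliers receive $53, Q = 137. (Wedge: Pb − Ps = 22.)
The less price-elastic side of the market bears the larger share of a per-unit tax.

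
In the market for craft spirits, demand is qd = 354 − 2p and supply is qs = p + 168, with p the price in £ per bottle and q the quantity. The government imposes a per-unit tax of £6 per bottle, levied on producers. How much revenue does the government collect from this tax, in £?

Before the tax: set 354 − 2p = p + 168 → p* = £62, q* = 230.
With the tax collected from producers, supply shifts: qs = (p − 6) + 168.
Solving gives q = 226 with buyers paying £64 and producers receiving £58 (the £6 wedge).
Revenue = t · Q = 6 · 226 = £1356.

Tax revenue = £1356.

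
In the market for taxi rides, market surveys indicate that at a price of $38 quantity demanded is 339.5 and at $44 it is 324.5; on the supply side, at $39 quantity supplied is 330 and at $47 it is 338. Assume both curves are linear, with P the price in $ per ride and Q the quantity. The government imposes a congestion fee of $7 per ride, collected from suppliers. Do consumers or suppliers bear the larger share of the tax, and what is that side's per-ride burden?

Suppliers bear the larger share: $5 per ride.

Demand slope: (324.5 − 339.5)/(44 − 38) = -2.5, so Qd = 434.5 − 2.5P.
Supply slope: (338 − 330)/(47 − 39) = 1, so Qs = P + 291.
Without the tax, 434.5 − 2.5P = P + 291 gives 3.5P = 143.5, so P* = $41 and Q* = 332.
With the tax collected from suppliers, supply shifts: Qs = (P − 7) + 291.
New equilibrium: consumers pay $43, suppliers receive $36, Q = 327. (Wedge: Pb − Ps = 7.)
Per-ride burden: consumers $2, suppliers $5.
Suppliers take the larger share because supply is less price-elastic here (demand slope 2.5 vs supply slope 1).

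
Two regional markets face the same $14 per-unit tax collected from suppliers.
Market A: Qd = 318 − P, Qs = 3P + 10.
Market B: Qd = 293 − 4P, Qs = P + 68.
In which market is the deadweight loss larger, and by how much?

Market B, by $4.9.

Market A: pre-tax P* = $77, Q* = 241; post-tax Q = 230.5; deadweight loss = $73.5.
Market B: pre-tax P* = $45, Q* = 113; post-tax Q = 101.8; deadweight loss = $78.4.
Difference: $73.5 vs $78.4 → market B is larger by $4.9.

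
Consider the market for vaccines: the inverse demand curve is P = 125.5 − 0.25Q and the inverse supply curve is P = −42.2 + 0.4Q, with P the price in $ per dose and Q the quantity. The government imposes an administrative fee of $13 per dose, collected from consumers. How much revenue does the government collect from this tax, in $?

Tax revenue = $3094.

Inverting to Q(P) form: Qd = 502 − 4P; Qs = 2.5P + 105.5.
Without the tax, 502 − 4P = 2.5P + 105.5 gives 6.5P = 396.5, so P* = $61 and Q* = 258.
With the tax collected from consumers, demand (in seller-price terms) shifts: Qd = 502 − 4(P + 13).
Solving gives Q = 238 with consumers paying $66 and suppliers receiving $53 (the $13 wedge).
Revenue = t · Q = 13 · 238 = $3094.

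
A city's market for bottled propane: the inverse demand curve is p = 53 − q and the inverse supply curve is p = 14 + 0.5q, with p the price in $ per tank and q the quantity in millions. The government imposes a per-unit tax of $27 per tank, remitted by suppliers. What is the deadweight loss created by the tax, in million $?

Rewrite in direct form: qd = 53 − p and qs = 2p − 28.
Before the tax: set 53 − p = 2p − 28 → p* = $27, q* = 26.
With the tax collected from suppliers, supply shifts: qs = 2(p − 27) − 28.
Solving gives q = 8 with buyers paying $45 and suppliers receiving $18 (the $27 wedge).
Quantity falls by |ΔQ| = |26 − 8| = 18.
DWL = ½ · t · |ΔQ| = ½ · 27 · 18 = $243.

Deadweight loss = $243 million.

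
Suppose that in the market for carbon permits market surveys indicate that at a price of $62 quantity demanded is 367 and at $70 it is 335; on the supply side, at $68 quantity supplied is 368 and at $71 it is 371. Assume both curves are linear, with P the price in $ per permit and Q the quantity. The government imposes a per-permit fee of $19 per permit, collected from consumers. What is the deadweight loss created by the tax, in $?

Deadweight loss = $144.4.

Demand slope: (335 − 367)/(70 − 62) = -4, so Qd = 615 − 4P.
Supply slope: (371 − 368)/(71 − 68) = 1, so Qs = P + 300.
Before the tax: set 615 − 4P = P + 300 → P* = $63, Q* = 363.
With the tax collected from consumers, demand (in seller-price terms) shifts: Qd = 615 − 4(P + 19).
New equilibrium: consumers pay $66.8, producers receive $47.8, Q = 347.8. (Wedge: Pb − Ps = 19.)
Quantity falls by |ΔQ| = |363 − 347.8| = 15.2.
DWL = ½ · t · |ΔQ| = ½ · 19 · 15.2 = $144.4.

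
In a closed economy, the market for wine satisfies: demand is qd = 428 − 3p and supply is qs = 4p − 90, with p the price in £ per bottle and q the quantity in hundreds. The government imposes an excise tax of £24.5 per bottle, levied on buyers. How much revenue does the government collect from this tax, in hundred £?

Without the tax, 428 − 3p = 4p − 90 gives 7p = 518, so p* = £74 and q* = 206.
With the tax collected from buyers, demand (in seller-price terms) shifts: qd = 428 − 3(p + 24.5).
New equilibrium: buyers pay £88, sellers receive £63.5, q = 164. (Wedge: pb − ps = 24.5.)
Revenue = t · Q = 24.5 · 164 = £4018.

Tax revenue = £4018 hundred.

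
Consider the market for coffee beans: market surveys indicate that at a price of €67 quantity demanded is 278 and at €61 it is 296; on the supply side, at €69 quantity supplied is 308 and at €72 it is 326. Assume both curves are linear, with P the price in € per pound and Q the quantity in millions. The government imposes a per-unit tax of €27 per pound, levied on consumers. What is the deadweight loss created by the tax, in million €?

Demand slope: (296 − 278)/(61 − 67) = -3, so Qd = 479 − 3P.
Supply slope: (326 − 308)/(72 − 69) = 6, so Qs = 6P − 106.
Without the tax, 479 − 3P = 6P − 106 gives 9P = 585, so P* = €65 and Q* = 284.
With the tax collected from consumers, demand (in seller-price terms) shifts: Qd = 479 − 3(P + 27).
New equilibrium: consumers pay €83, sellers receive €56, Q = 230. (Wedge: Pb − Ps = 27.)
Quantity falls by |ΔQ| = |284 − 230| = 54.
DWL = ½ · t · |ΔQ| = ½ · 27 · 54 = €729.

Deadweight loss = €729 million.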